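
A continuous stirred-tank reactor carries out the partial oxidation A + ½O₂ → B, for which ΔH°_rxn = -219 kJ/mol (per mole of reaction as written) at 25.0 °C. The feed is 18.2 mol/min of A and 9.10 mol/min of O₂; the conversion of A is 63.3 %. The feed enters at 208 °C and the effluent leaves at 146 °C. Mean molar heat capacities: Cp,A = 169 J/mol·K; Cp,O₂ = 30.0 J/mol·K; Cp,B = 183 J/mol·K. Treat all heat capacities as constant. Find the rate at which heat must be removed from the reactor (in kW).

Q_out = 45.5 kW

Extent of reaction ξ = 0.633 × 18.2 = 11.521 mol/min
Reaction term: ξ·ΔH°_rxn = 11.521 × -219 = -2523 kJ/min
Sensible, feed 208→25 °C: -612.83 kJ/min
Outlet flows (mol/min): A 6.6794, O₂ 3.3397, B 11.521
Sensible, products 25→146 °C: 403.81 kJ/min
Q = ΔH = -2732 kJ/min = -45.534 kW
Heat removed = 45.534 kW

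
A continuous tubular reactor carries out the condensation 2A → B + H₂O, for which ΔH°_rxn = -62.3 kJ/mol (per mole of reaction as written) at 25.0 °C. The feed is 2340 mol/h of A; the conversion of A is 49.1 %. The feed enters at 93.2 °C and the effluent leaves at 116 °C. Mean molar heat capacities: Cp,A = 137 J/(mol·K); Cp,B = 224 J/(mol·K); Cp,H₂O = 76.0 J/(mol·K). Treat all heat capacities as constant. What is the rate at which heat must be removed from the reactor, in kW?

Q_out = 7.53 kW

Extent of reaction ξ = 0.491 × 2340 / 2 = 574.47 mol/h
Reaction term: ξ·ΔH°_rxn = 574.47 × -62.3 = -35789 kJ/h
Sensible, feed 93.2→25 °C: -21864 kJ/h
Outlet flows (mol/h): A 1191.1, B 574.47, H₂O 574.47
Sensible, products 25→116 °C: 30532 kJ/h
Q = ΔH = -27121 kJ/h = -7.5336 kW
Heat removed = 7.5336 kW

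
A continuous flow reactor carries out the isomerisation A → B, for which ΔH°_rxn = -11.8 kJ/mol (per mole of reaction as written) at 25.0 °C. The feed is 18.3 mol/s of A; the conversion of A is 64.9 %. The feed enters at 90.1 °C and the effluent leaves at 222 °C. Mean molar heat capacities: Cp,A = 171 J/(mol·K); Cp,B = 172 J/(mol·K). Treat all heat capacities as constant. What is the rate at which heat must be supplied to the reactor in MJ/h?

Q_in = 990 MJ/h

Extent of reaction ξ = 0.649 × 18.3 = 11.877 mol/s
Reaction term: ξ·ΔH°_rxn = 11.877 × -11.8 = -140.15 kJ/s
Sensible, feed 90.1→25 °C: -203.72 kJ/s
Outlet flows (mol/s): A 6.4233, B 11.877
Sensible, products 25→222 °C: 618.81 kJ/s
Q = ΔH = 274.95 kJ/s = 274.95 kW
Heat supplied = 989.82 MJ/h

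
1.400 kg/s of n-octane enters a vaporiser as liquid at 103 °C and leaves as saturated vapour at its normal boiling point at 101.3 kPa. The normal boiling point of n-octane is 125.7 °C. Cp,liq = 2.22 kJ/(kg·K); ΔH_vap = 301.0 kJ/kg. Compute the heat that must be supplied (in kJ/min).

Q = 29500 kJ/min

liquid 103→125.7 °C: 50.394 kJ/kg
vaporisation at 125.7 °C: 301 kJ/kg
Δh = 50.394 + 301 = 351.39 kJ/kg
Q = ṁ·Δh = 1.400 kg/s × 351.39 kJ/kg = 491.95 kJ/s
|Q| = 491.95 kW = 29517 kJ/min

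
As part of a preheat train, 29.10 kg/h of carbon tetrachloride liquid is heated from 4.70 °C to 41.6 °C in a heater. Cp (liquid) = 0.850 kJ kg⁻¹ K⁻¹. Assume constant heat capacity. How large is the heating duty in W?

Q = 254 W

Q = ṁ·Cp·ΔT = 29.10 × 0.850 × (41.6 − 4.70) = 912.72 kJ/h
Converting: 912.72 / 3600 s = 0.25353 kW
Heating duty = 253.53 W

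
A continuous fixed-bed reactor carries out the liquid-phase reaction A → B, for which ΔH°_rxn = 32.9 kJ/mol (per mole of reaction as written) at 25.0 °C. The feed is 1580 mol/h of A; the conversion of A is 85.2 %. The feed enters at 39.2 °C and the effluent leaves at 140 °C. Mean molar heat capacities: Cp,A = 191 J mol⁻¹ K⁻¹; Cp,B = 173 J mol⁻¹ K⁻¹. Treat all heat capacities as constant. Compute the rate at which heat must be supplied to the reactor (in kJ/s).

Extent of reaction ξ = 0.852 × 1580 = 1346.2 mol/h
Reaction term: ξ·ΔH°_rxn = 1346.2 × 32.9 = 44289 kJ/h
Sensible, feed 39.2→25 °C: -4285.3 kJ/h
Outlet flows (mol/h): A 233.84, B 1346.2
Sensible, products 25→140 °C: 31918 kJ/h
Q = ΔH = 71922 kJ/h = 19.978 kW
Heat supplied = 19.978 kJ/s

Q_in = 20.0 kJ/s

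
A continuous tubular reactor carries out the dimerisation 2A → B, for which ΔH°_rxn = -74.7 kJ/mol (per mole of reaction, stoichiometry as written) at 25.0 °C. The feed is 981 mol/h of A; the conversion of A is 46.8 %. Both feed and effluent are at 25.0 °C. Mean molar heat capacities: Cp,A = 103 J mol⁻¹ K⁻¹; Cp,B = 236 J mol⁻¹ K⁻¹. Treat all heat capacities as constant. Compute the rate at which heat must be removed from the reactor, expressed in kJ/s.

Q_out = 4.76 kJ/s

Extent of reaction ξ = 0.468 × 981 / 2 = 229.55 mol/h
Reaction term: ξ·ΔH°_rxn = 229.55 × -74.7 = -17148 kJ/h
Q = ΔH = -17148 kJ/h = -4.7632 kW
Heat removed = 4.7632 kJ/s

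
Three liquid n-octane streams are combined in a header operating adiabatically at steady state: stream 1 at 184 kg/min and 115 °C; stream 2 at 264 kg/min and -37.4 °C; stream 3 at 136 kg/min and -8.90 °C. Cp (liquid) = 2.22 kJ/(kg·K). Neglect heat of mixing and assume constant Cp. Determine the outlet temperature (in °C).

Adiabatic, steady state ⇒ Σ ṁᵢCp,ᵢ(T_out − Tᵢ) = 0
Σ ṁᵢCp,ᵢTᵢ = 184×2.22×115 + 264×2.22×-37.4 + 136×2.22×-8.90 = 22369
Σ ṁᵢCp,ᵢ = 184×2.22 + 264×2.22 + 136×2.22 = 1296.5
T_out = 22369 / 1296.5 = 17.253 °C

T_out = 17.3 °C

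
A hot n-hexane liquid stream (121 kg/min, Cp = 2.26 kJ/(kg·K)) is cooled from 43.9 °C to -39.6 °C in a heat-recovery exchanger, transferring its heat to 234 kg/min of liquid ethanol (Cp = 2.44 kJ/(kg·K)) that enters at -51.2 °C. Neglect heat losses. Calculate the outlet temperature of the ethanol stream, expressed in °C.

Heat released by hot stream: Q = 121 × 2.26 × (43.9 − -39.6) = 22834 kJ/min
Energy balance on cold side (adiabatic exchanger): Q = ṁ_c·Cp_c·(T_c,out − T_c,in)
T_c,out = -51.2 + 22834/(234 × 2.44) = -11.208 °C

T_c,out = -11.2 °C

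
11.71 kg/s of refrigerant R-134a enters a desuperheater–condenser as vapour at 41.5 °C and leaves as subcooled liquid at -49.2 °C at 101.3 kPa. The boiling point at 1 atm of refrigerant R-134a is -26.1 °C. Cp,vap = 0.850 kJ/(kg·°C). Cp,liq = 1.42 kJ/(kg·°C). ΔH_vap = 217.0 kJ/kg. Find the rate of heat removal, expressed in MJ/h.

Q_c = 13000 MJ/h

vapour 41.5→-26.1 °C: -57.46 kJ/kg
condensation at -26.1 °C: -217 kJ/kg
liquid -26.1→-49.2 °C: -32.802 kJ/kg
Δh = -57.46 + -217 + -32.802 = -307.26 kJ/kg
Q = ṁ·Δh = 11.71 kg/s × -307.26 kJ/kg = -3598 kJ/s
|Q| = 3598 kW = 12953 MJ/h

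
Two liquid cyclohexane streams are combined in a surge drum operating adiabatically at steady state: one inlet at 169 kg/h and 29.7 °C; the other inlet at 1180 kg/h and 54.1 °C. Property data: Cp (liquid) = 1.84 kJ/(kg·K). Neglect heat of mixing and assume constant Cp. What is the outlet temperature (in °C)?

Adiabatic, steady state ⇒ Σ ṁᵢCp,ᵢ(T_out − Tᵢ) = 0
T_out = Σ ṁᵢCp,ᵢTᵢ / Σ ṁᵢCp,ᵢ
      = 126700 / 2482.2 = 51.043 °C

T_out = 51.0 °C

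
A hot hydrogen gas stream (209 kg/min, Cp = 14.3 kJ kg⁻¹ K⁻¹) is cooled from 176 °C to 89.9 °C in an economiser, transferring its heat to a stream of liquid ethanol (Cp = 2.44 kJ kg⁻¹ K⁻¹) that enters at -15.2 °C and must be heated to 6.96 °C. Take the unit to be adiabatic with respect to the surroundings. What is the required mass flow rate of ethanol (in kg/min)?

Heat released by hot stream: Q = 209 × 14.3 × (176 − 89.9) = 257330 kJ/min
Energy balance on cold side (adiabatic exchanger): Q = ṁ_c·Cp_c·(T_c,out − T_c,in)
ṁ_c = 257330 / [2.44 × (6.96 − -15.2)] = 4759.1 kg/min

ṁ_c = 4760 kg/min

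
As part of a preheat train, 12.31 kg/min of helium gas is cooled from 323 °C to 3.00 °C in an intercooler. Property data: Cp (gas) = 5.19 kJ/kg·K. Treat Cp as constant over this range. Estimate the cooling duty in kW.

Q_c = 341 kW

Q = ṁ·Cp·ΔT = 12.31 × 5.19 × (3.00 − 323) = -20444 kJ/min
Converting: 20444 / 60 s = 340.74 kW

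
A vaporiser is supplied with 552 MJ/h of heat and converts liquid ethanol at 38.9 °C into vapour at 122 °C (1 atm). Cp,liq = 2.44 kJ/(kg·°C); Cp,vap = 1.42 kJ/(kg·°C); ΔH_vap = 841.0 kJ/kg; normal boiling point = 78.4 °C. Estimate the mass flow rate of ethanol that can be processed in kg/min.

ṁ = 9.21 kg/min

Δh = 2.44×(78.4−38.9) + 841.0 + 1.42×(122−78.4) = 999.29 kJ/kg
Q = 552 MJ/h = 153.33 kJ/s = 9200 kJ/min
ṁ = Q/Δh = 9200 / 999.29 = 9.2065 kg/min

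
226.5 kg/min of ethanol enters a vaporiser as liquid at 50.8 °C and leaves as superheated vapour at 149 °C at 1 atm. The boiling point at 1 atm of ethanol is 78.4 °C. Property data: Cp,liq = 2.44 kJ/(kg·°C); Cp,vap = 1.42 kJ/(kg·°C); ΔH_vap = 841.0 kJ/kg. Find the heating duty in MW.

liquid 50.8→78.4 °C: 67.344 kJ/kg
vaporisation at 78.4 °C: 841 kJ/kg
vapour 78.4→149 °C: 100.25 kJ/kg
Δh = 67.344 + 841 + 100.25 = 1008.6 kJ/kg
Q = ṁ·Δh = 226.5 kg/min × 1008.6 kJ/kg = 228450 kJ/min
|Q| = 3807.4 kW = 3.8074 MW

Q = 3.81 MW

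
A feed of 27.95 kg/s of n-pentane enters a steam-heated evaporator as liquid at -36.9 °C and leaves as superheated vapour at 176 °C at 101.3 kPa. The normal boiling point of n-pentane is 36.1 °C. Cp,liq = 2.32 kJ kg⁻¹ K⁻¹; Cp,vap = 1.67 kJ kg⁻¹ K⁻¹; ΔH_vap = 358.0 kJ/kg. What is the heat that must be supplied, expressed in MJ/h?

Q = 76600 MJ/h

liquid -36.9→36.1 °C: 169.36 kJ/kg
vaporisation at 36.1 °C: 358 kJ/kg
vapour 36.1→176 °C: 233.63 kJ/kg
Δh = 169.36 + 358 + 233.63 = 760.99 kJ/kg
Q = ṁ·Δh = 27.95 kg/s × 760.99 kJ/kg = 21270 kJ/s
|Q| = 21270 kW = 76571 MJ/h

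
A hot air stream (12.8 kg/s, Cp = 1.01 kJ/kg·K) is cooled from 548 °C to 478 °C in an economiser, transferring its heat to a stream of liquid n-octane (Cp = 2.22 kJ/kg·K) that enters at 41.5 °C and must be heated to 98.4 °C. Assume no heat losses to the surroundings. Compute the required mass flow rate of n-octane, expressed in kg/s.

Heat released by hot stream: Q = 12.8 × 1.01 × (548 − 478) = 904.96 kJ/s
Energy balance on cold side (adiabatic exchanger): Q = ṁ_c·Cp_c·(T_c,out − T_c,in)
ṁ_c = 904.96 / [2.22 × (98.4 − 41.5)] = 7.1641 kg/s

ṁ_c = 7.16 kg/s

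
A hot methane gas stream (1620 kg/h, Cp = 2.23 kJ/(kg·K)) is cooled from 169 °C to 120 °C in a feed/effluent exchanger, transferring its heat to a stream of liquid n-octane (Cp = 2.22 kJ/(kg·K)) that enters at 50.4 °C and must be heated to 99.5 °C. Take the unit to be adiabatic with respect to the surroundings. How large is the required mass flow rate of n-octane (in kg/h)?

ṁ_c = 1620 kg/h

Heat released by hot stream: Q = 1620 × 2.23 × (169 − 120) = 177020 kJ/h
Energy balance on cold side (adiabatic exchanger): Q = ṁ_c·Cp_c·(T_c,out − T_c,in)
ṁ_c = 177020 / [2.22 × (99.5 − 50.4)] = 1624 kg/h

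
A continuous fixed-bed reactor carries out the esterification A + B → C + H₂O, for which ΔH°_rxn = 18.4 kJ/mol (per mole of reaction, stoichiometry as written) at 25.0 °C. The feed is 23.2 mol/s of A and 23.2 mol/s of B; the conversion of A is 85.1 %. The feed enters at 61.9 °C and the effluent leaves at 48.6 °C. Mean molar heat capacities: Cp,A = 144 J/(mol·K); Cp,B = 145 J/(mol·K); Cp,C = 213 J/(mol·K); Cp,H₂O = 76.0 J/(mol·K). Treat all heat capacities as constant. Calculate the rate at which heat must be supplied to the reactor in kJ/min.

Q_in = 16400 kJ/min

Extent of reaction ξ = 0.851 × 23.2 = 19.743 mol/s
Reaction term: ξ·ΔH°_rxn = 19.743 × 18.4 = 363.27 kJ/s
Sensible, feed 61.9→25 °C: -247.41 kJ/s
Outlet flows (mol/s): A 3.4568, B 3.4568, C 19.743, H₂O 19.743
Sensible, products 25→48.6 °C: 158.23 kJ/s
Q = ΔH = 274.1 kJ/s = 274.1 kW
Heat supplied = 16446 kJ/min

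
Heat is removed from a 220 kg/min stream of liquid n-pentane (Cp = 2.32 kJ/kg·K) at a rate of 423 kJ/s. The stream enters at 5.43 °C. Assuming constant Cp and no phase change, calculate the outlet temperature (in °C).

Q = 423 kJ/s = 25380 kJ/min
ΔT = Q/(ṁ·Cp) = 25380/(220×2.32) = 49.726 K
T_out = 5.43 − 49.726 = -44.296 °C

T_out = -44.3 °C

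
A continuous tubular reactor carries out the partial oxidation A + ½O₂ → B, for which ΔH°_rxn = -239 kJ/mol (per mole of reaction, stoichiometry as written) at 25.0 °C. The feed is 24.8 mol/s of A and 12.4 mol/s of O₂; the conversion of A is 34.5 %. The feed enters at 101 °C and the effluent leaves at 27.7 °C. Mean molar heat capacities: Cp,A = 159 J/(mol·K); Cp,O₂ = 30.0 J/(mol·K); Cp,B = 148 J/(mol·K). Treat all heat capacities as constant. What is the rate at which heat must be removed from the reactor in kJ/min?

Q_out = 142000 kJ/min

Extent of reaction ξ = 0.345 × 24.8 = 8.556 mol/s
Reaction term: ξ·ΔH°_rxn = 8.556 × -239 = -2044.9 kJ/s
Sensible, feed 101→25 °C: -327.96 kJ/s
Outlet flows (mol/s): A 16.244, O₂ 8.122, B 8.556
Sensible, products 25→27.7 °C: 11.05 kJ/s
Q = ΔH = -2361.8 kJ/s = -2361.8 kW
Heat removed = 141710 kJ/min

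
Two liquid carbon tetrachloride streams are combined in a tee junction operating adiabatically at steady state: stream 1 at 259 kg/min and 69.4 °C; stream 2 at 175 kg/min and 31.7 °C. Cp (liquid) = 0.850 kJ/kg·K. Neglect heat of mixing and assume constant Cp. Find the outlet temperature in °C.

Energy balance with Q = 0: Σ ṁᵢCp,ᵢ(T_out − Tᵢ) = 0
T_out = Σ ṁᵢCp,ᵢTᵢ / Σ ṁᵢCp,ᵢ
      = 19994 / 368.9 = 54.198 °C

T_out = 54.2 °C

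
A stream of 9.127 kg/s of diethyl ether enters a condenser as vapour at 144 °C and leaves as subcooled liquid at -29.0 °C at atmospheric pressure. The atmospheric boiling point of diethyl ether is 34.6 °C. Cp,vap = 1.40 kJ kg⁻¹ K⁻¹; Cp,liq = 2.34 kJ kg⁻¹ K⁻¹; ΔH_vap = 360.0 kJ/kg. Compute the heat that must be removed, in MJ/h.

vapour 144→34.6 °C: -153.16 kJ/kg
condensation at 34.6 °C: -360 kJ/kg
liquid 34.6→-29.0 °C: -148.82 kJ/kg
Δh = -153.16 + -360 + -148.82 = -661.98 kJ/kg
Q = ṁ·Δh = 9.127 kg/s × -661.98 kJ/kg = -6041.9 kJ/s
|Q| = 6041.9 kW = 21751 MJ/h

Q_c = 21800 MJ/h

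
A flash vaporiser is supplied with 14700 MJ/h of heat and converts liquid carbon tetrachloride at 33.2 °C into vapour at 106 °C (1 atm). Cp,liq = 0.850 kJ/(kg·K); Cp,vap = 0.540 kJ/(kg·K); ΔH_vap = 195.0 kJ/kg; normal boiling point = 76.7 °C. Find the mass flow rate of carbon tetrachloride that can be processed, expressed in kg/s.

Δh = 0.850×(76.7−33.2) + 195.0 + 0.540×(106−76.7) = 247.8 kJ/kg
Q = 14700 MJ/h = 4083.3 kJ/s = 4083.3 kJ/s
ṁ = Q/Δh = 4083.3 / 247.8 = 16.479 kg/s

ṁ = 16.5 kg/s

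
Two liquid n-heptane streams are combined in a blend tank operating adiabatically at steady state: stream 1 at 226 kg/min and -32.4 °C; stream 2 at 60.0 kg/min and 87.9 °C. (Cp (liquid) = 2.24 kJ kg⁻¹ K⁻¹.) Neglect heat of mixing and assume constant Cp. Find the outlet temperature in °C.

T_out = -7.16 °C

Adiabatic, steady state ⇒ Σ ṁᵢCp,ᵢ(T_out − Tᵢ) = 0
T_out = Σ ṁᵢCp,ᵢTᵢ / Σ ṁᵢCp,ᵢ
      = -4588.4 / 640.64 = -7.1622 °C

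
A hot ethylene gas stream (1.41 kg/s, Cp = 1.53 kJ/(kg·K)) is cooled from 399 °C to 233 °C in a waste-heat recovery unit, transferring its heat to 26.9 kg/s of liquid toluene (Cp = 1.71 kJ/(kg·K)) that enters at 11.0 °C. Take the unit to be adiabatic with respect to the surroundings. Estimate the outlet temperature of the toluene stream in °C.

Heat released by hot stream: Q = 1.41 × 1.53 × (399 − 233) = 358.11 kJ/s
Energy balance on cold side (adiabatic exchanger): Q = ṁ_c·Cp_c·(T_c,out − T_c,in)
T_c,out = 11.0 + 358.11/(26.9 × 1.71) = 18.785 °C

T_c,out = 18.8 °C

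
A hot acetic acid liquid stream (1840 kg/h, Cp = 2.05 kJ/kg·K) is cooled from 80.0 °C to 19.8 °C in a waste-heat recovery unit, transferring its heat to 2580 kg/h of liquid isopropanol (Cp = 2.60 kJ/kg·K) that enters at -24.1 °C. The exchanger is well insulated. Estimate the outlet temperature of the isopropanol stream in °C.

T_c,out = 9.75 °C

Heat released by hot stream: Q = 1840 × 2.05 × (80.0 − 19.8) = 227070 kJ/h
Energy balance on cold side (adiabatic exchanger): Q = ṁ_c·Cp_c·(T_c,out − T_c,in)
T_c,out = -24.1 + 227070/(2580 × 2.60) = 9.7513 °C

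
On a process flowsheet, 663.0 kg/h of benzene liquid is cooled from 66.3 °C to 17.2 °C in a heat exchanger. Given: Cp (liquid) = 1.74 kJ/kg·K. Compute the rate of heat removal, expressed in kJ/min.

Q = ṁ·Cp·ΔT = 663.0 × 1.74 × (17.2 − 66.3) = -56643 kJ/h
Converting: 56643 / 3600 s = 15.734 kW
Cooling duty = 944.05 kJ/min

Q_c = 944 kJ/min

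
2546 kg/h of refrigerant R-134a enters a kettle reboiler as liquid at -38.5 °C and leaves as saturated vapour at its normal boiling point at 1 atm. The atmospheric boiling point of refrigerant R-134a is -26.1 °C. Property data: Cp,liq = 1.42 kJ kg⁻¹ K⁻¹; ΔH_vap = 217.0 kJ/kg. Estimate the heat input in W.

Q = 166000 W

liquid -38.5→-26.1 °C: 17.608 kJ/kg
vaporisation at -26.1 °C: 217 kJ/kg
Δh = 17.608 + 217 = 234.61 kJ/kg
Q = ṁ·Δh = 2546 kg/h × 234.61 kJ/kg = 597310 kJ/h
|Q| = 165.92 kW = 165920 W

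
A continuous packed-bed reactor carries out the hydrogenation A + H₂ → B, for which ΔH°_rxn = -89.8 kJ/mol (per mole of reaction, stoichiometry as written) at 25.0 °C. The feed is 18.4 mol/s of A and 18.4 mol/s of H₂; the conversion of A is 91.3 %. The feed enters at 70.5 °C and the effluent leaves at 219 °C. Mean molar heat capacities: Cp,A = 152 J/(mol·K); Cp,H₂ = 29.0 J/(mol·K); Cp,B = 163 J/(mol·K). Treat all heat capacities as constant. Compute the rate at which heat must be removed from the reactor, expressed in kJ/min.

Q_out = 64400 kJ/min

Extent of reaction ξ = 0.913 × 18.4 = 16.799 mol/s
Reaction term: ξ·ΔH°_rxn = 16.799 × -89.8 = -1508.6 kJ/s
Sensible, feed 70.5→25 °C: -151.53 kJ/s
Outlet flows (mol/s): A 1.6008, H₂ 1.6008, B 16.799
Sensible, products 25→219 °C: 587.43 kJ/s
Q = ΔH = -1072.7 kJ/s = -1072.7 kW
Heat removed = 64360 kJ/min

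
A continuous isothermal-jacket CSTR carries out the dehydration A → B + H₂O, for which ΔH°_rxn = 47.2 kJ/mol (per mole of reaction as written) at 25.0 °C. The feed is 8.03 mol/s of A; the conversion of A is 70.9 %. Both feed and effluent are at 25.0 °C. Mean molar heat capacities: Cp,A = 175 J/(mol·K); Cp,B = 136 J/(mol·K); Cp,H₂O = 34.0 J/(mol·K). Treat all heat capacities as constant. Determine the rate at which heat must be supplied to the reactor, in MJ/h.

Extent of reaction ξ = 0.709 × 8.03 = 5.6933 mol/s
Reaction term: ξ·ΔH°_rxn = 5.6933 × 47.2 = 268.72 kJ/s
Q = ΔH = 268.72 kJ/s = 268.72 kW
Heat supplied = 967.4 MJ/h

Q_in = 967 MJ/h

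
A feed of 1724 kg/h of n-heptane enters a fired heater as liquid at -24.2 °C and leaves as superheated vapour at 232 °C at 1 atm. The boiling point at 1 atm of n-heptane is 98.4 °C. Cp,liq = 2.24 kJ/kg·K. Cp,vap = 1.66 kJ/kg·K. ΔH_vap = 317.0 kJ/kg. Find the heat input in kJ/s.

liquid -24.2→98.4 °C: 274.62 kJ/kg
vaporisation at 98.4 °C: 317 kJ/kg
vapour 98.4→232 °C: 221.78 kJ/kg
Δh = 274.62 + 317 + 221.78 = 813.4 kJ/kg
Q = ṁ·Δh = 1724 kg/h × 813.4 kJ/kg = 1.4023e+06 kJ/h
|Q| = 389.53 kW

Q = 390 kJ/s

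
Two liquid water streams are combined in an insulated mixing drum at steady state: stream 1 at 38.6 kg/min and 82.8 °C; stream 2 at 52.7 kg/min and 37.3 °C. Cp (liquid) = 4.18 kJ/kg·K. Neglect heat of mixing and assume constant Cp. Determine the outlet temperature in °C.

No heat crosses the boundary, so H_out = H_in.
Σ ṁᵢCp,ᵢTᵢ = 38.6×4.18×82.8 + 52.7×4.18×37.3 = 21576
Σ ṁᵢCp,ᵢ = 38.6×4.18 + 52.7×4.18 = 381.63
T_out = 21576 / 381.63 = 56.537 °C

T_out = 56.5 °C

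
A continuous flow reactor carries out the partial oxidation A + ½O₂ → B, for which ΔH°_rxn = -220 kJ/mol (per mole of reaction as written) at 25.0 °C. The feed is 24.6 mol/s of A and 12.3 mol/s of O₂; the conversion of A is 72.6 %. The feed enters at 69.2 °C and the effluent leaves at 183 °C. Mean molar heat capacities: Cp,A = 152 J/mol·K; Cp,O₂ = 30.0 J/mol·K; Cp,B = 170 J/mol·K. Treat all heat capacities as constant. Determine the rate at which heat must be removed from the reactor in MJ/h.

Q_out = 12400 MJ/h

Extent of reaction ξ = 0.726 × 24.6 = 17.86 mol/s
Reaction term: ξ·ΔH°_rxn = 17.86 × -220 = -3929.1 kJ/s
Sensible, feed 69.2→25 °C: -181.58 kJ/s
Outlet flows (mol/s): A 6.7404, O₂ 3.3702, B 17.86
Sensible, products 25→183 °C: 657.56 kJ/s
Q = ΔH = -3453.1 kJ/s = -3453.1 kW
Heat removed = 12431 MJ/h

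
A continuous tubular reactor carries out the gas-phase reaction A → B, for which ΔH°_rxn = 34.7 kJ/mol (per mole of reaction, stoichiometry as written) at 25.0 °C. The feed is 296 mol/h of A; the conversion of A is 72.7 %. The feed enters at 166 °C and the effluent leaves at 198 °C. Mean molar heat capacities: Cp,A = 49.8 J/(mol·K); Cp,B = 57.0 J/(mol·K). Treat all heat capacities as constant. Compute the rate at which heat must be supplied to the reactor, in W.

Extent of reaction ξ = 0.727 × 296 = 215.19 mol/h
Reaction term: ξ·ΔH°_rxn = 215.19 × 34.7 = 7467.2 kJ/h
Sensible, feed 166→25 °C: -2078.5 kJ/h
Outlet flows (mol/h): A 80.808, B 215.19
Sensible, products 25→198 °C: 2818.2 kJ/h
Q = ΔH = 8206.9 kJ/h = 2.2797 kW
Heat supplied = 2279.7 W

Q_in = 2280 W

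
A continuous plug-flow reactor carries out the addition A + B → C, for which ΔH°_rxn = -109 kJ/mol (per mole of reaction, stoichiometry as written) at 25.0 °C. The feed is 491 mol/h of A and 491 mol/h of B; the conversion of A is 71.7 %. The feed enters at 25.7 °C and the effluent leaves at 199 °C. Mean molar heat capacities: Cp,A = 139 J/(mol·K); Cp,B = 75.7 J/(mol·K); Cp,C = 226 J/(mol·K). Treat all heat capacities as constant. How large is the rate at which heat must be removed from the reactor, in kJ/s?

Extent of reaction ξ = 0.717 × 491 = 352.05 mol/h
Reaction term: ξ·ΔH°_rxn = 352.05 × -109 = -38373 kJ/h
Sensible, feed 25.7→25 °C: -73.792 kJ/h
Outlet flows (mol/h): A 138.95, B 138.95, C 352.05
Sensible, products 25→199 °C: 19035 kJ/h
Q = ΔH = -19412 kJ/h = -5.3922 kW
Heat removed = 5.3922 kJ/s

Q_out = 5.39 kJ/s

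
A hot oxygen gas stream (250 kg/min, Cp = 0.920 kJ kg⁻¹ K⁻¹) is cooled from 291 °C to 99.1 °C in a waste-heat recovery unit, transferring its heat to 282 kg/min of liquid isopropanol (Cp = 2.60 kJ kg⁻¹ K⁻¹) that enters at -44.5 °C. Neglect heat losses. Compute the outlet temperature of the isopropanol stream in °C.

Heat released by hot stream: Q = 250 × 0.920 × (291 − 99.1) = 44137 kJ/min
Energy balance on cold side (adiabatic exchanger): Q = ṁ_c·Cp_c·(T_c,out − T_c,in)
T_c,out = -44.5 + 44137/(282 × 2.60) = 15.698 °C

T_c,out = 15.7 °C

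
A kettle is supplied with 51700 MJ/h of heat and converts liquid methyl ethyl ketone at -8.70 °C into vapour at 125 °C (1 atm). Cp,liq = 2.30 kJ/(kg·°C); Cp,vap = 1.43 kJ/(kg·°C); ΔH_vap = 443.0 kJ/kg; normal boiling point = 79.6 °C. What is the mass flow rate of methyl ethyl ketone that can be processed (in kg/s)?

ṁ = 20.2 kg/s

Δh = 2.30×(79.6−-8.70) + 443.0 + 1.43×(125−79.6) = 711.01 kJ/kg
Q = 51700 MJ/h = 14361 kJ/s = 14361 kJ/s
ṁ = Q/Δh = 14361 / 711.01 = 20.198 kg/s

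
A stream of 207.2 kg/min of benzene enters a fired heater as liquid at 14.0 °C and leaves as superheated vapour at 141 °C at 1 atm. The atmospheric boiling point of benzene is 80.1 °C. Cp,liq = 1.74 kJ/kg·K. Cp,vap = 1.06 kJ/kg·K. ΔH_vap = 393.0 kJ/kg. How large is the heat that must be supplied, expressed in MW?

Q = 1.98 MW

liquid 14.0→80.1 °C: 115.01 kJ/kg
vaporisation at 80.1 °C: 393 kJ/kg
vapour 80.1→141 °C: 64.554 kJ/kg
Δh = 115.01 + 393 + 64.554 = 572.57 kJ/kg
Q = ṁ·Δh = 207.2 kg/min × 572.57 kJ/kg = 118640 kJ/min
|Q| = 1977.3 kW = 1.9773 MW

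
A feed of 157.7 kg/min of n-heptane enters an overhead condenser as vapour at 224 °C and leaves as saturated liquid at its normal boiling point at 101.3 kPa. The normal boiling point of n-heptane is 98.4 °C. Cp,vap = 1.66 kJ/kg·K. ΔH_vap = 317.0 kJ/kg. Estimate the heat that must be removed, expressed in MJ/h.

vapour 224→98.4 °C: -208.5 kJ/kg
condensation at 98.4 °C: -317 kJ/kg
Δh = -208.5 + -317 = -525.5 kJ/kg
Q = ṁ·Δh = 157.7 kg/min × -525.5 kJ/kg = -82871 kJ/min
|Q| = 1381.2 kW = 4972.2 MJ/h

Q_c = 4970 MJ/h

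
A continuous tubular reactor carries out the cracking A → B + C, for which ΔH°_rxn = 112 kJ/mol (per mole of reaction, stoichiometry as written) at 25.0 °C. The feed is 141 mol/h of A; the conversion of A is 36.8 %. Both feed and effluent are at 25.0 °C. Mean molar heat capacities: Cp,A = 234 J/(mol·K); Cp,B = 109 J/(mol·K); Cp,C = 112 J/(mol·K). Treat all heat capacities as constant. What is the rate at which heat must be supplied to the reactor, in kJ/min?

Extent of reaction ξ = 0.368 × 141 = 51.888 mol/h
Reaction term: ξ·ΔH°_rxn = 51.888 × 112 = 5811.5 kJ/h
Q = ΔH = 5811.5 kJ/h = 1.6143 kW
Heat supplied = 96.858 kJ/min

Q_in = 96.9 kJ/min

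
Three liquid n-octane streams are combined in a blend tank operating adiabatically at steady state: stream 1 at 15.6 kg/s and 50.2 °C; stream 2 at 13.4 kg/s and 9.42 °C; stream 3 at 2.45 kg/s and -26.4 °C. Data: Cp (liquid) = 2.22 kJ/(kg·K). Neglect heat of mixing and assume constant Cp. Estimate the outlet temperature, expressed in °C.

Energy balance with Q = 0: Σ ṁᵢCp,ᵢ(T_out − Tᵢ) = 0
T_out = Σ ṁᵢCp,ᵢTᵢ / Σ ṁᵢCp,ᵢ
      = 1875.2 / 69.819 = 26.857 °C

T_out = 26.9 °C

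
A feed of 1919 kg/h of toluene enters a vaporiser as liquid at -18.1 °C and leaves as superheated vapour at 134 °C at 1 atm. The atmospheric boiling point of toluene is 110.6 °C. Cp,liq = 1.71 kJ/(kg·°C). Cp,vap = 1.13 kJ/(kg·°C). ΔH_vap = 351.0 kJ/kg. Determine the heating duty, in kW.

Q = 319 kW

liquid -18.1→110.6 °C: 220.08 kJ/kg
vaporisation at 110.6 °C: 351 kJ/kg
vapour 110.6→134 °C: 26.442 kJ/kg
Δh = 220.08 + 351 + 26.442 = 597.52 kJ/kg
Q = ṁ·Δh = 1919 kg/h × 597.52 kJ/kg = 1.1466e+06 kJ/h
|Q| = 318.51 kW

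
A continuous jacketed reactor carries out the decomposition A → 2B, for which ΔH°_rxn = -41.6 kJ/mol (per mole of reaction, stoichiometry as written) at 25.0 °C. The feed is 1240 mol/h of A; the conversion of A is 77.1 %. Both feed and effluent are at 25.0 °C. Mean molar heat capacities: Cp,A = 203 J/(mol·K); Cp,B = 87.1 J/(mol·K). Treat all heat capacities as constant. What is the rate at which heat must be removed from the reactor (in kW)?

Extent of reaction ξ = 0.771 × 1240 = 956.04 mol/h
Reaction term: ξ·ΔH°_rxn = 956.04 × -41.6 = -39771 kJ/h
Q = ΔH = -39771 kJ/h = -11.048 kW
Heat removed = 11.048 kW

Q_out = 11.0 kW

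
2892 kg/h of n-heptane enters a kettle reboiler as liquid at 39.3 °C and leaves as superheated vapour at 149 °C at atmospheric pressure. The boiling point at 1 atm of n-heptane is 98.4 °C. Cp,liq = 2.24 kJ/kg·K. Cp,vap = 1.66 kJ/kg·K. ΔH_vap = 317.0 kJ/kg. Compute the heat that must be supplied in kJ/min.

Q = 25700 kJ/min

liquid 39.3→98.4 °C: 132.38 kJ/kg
vaporisation at 98.4 °C: 317 kJ/kg
vapour 98.4→149 °C: 83.996 kJ/kg
Δh = 132.38 + 317 + 83.996 = 533.38 kJ/kg
Q = ṁ·Δh = 2892 kg/h × 533.38 kJ/kg = 1.5425e+06 kJ/h
|Q| = 428.48 kW = 25709 kJ/min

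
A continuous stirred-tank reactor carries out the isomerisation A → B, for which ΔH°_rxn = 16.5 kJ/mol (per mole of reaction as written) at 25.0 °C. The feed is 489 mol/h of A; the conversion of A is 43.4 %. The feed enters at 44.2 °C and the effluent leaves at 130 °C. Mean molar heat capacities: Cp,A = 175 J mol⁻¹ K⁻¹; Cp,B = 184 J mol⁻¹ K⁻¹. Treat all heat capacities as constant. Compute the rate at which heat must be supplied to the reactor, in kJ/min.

Q_in = 184 kJ/min

Extent of reaction ξ = 0.434 × 489 = 212.23 mol/h
Reaction term: ξ·ΔH°_rxn = 212.23 × 16.5 = 3501.7 kJ/h
Sensible, feed 44.2→25 °C: -1643 kJ/h
Outlet flows (mol/h): A 276.77, B 212.23
Sensible, products 25→130 °C: 9185.9 kJ/h
Q = ΔH = 11045 kJ/h = 3.0679 kW
Heat supplied = 184.08 kJ/min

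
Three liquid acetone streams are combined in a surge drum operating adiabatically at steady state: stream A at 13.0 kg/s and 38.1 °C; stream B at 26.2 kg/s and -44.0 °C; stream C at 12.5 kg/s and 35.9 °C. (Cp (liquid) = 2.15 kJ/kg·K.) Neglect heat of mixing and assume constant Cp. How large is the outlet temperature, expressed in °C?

T_out = -4.04 °C

Energy balance with Q = 0: Σ ṁᵢCp,ᵢ(T_out − Tᵢ) = 0
T_out = Σ ṁᵢCp,ᵢTᵢ / Σ ṁᵢCp,ᵢ
      = -448.81 / 111.16 = -4.0377 °C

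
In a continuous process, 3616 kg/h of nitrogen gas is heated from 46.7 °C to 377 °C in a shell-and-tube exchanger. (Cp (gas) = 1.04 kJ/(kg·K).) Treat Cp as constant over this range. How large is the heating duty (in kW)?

Q = 345 kW

Q = ṁ·Cp·ΔT = 3616 × 1.04 × (377 − 46.7) = 1.2421e+06 kJ/h
Converting: 1.2421e+06 / 3600 s = 345.04 kW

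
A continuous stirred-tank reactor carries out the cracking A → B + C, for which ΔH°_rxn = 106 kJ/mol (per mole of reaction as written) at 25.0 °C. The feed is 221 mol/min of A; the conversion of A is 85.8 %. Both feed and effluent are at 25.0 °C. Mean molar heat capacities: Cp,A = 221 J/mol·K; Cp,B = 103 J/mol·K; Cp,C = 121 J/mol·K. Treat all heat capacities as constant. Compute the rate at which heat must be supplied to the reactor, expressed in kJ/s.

Extent of reaction ξ = 0.858 × 221 = 189.62 mol/min
Reaction term: ξ·ΔH°_rxn = 189.62 × 106 = 20100 kJ/min
Q = ΔH = 20100 kJ/min = 334.99 kW
Heat supplied = 334.99 kJ/s

Q_in = 335 kJ/s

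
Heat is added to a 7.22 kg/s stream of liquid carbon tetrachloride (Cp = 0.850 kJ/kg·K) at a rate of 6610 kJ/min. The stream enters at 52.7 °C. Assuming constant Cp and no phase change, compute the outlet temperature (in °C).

Q = 6610 kJ/min = 110.17 kJ/s
ΔT = Q/(ṁ·Cp) = 110.17/(7.22×0.850) = 17.951 K
T_out = 52.7 + 17.951 = 70.651 °C

T_out = 70.7 °C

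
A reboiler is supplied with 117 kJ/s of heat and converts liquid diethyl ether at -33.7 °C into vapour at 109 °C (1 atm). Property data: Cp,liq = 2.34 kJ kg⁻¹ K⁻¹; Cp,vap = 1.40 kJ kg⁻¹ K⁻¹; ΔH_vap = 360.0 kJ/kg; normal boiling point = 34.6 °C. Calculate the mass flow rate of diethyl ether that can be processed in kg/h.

Δh = 2.34×(34.6−-33.7) + 360.0 + 1.40×(109−34.6) = 623.98 kJ/kg
Q = 117 kJ/s = 117 kJ/s = 421200 kJ/h
ṁ = Q/Δh = 421200 / 623.98 = 675.02 kg/h

ṁ = 675 kg/h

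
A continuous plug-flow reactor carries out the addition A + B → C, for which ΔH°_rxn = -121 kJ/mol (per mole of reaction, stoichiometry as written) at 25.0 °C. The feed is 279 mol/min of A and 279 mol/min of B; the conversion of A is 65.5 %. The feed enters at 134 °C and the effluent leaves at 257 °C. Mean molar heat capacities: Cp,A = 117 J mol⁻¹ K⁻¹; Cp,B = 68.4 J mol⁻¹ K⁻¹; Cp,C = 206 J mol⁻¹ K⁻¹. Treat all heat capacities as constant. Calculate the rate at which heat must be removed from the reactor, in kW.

Q_out = 248 kW

Extent of reaction ξ = 0.655 × 279 = 182.75 mol/min
Reaction term: ξ·ΔH°_rxn = 182.75 × -121 = -22112 kJ/min
Sensible, feed 134→25 °C: -5638.2 kJ/min
Outlet flows (mol/min): A 96.255, B 96.255, C 182.75
Sensible, products 25→257 °C: 12874 kJ/min
Q = ΔH = -14876 kJ/min = -247.94 kW
Heat removed = 247.94 kW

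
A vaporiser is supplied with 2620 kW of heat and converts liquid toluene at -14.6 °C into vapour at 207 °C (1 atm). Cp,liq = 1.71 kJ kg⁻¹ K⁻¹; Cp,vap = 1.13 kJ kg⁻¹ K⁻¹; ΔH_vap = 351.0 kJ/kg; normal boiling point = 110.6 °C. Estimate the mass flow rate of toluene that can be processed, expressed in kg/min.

Δh = 1.71×(110.6−-14.6) + 351.0 + 1.13×(207−110.6) = 674.02 kJ/kg
Q = 2620 kW = 2620 kJ/s = 157200 kJ/min
ṁ = Q/Δh = 157200 / 674.02 = 233.23 kg/min

ṁ = 233 kg/min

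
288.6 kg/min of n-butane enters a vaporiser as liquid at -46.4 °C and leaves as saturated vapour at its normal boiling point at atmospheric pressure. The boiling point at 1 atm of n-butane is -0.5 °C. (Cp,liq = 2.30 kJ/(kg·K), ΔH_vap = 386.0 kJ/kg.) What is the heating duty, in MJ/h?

liquid -46.4→-0.5 °C: 105.57 kJ/kg
vaporisation at -0.5 °C: 386 kJ/kg
Δh = 105.57 + 386 = 491.57 kJ/kg
Q = ṁ·Δh = 288.6 kg/min × 491.57 kJ/kg = 141870 kJ/min
|Q| = 2364.5 kW = 8512 MJ/h

Q = 8510 MJ/h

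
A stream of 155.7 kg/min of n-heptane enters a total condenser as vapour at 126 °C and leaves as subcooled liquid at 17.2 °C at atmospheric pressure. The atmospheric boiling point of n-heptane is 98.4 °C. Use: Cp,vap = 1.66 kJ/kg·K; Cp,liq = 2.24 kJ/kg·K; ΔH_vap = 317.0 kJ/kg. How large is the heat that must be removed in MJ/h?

vapour 126→98.4 °C: -45.816 kJ/kg
condensation at 98.4 °C: -317 kJ/kg
liquid 98.4→17.2 °C: -181.89 kJ/kg
Δh = -45.816 + -317 + -181.89 = -544.7 kJ/kg
Q = ṁ·Δh = 155.7 kg/min × -544.7 kJ/kg = -84810 kJ/min
|Q| = 1413.5 kW = 5088.6 MJ/h

Q_c = 5090 MJ/h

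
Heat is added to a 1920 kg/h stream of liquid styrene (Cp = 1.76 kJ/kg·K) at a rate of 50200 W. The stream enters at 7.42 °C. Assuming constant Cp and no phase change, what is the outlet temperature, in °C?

Q = 50200 W = 180720 kJ/h
ΔT = Q/(ṁ·Cp) = 180720/(1920×1.76) = 53.48 K
T_out = 7.42 + 53.48 = 60.9 °C

T_out = 60.9 °C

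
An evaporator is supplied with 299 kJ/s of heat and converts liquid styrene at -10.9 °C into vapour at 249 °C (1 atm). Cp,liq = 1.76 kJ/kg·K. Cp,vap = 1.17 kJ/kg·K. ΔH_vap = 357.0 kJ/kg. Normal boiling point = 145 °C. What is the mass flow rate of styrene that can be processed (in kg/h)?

ṁ = 1430 kg/h

Δh = 1.76×(145−-10.9) + 357.0 + 1.17×(249−145) = 753.06 kJ/kg
Q = 299 kJ/s = 299 kJ/s = 1.0764e+06 kJ/h
ṁ = Q/Δh = 1.0764e+06 / 753.06 = 1429.4 kg/h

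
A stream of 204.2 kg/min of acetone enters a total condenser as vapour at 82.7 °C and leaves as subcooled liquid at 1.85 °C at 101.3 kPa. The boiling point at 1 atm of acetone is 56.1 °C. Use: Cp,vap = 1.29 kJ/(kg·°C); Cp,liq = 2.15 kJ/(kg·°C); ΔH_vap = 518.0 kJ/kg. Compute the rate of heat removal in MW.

vapour 82.7→56.1 °C: -34.314 kJ/kg
condensation at 56.1 °C: -518 kJ/kg
liquid 56.1→1.85 °C: -116.64 kJ/kg
Δh = -34.314 + -518 + -116.64 = -668.95 kJ/kg
Q = ṁ·Δh = 204.2 kg/min × -668.95 kJ/kg = -136600 kJ/min
|Q| = 2276.7 kW = 2.2767 MW

Q_c = 2.28 MW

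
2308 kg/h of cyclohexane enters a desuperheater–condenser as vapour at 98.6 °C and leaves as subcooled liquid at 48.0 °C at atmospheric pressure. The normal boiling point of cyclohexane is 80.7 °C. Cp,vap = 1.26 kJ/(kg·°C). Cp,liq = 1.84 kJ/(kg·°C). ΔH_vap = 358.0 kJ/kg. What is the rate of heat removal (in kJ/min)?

Q_c = 17000 kJ/min

vapour 98.6→80.7 °C: -22.554 kJ/kg
condensation at 80.7 °C: -358 kJ/kg
liquid 80.7→48.0 °C: -60.168 kJ/kg
Δh = -22.554 + -358 + -60.168 = -440.72 kJ/kg
Q = ṁ·Δh = 2308 kg/h × -440.72 kJ/kg = -1.0172e+06 kJ/h
|Q| = 282.55 kW = 16953 kJ/min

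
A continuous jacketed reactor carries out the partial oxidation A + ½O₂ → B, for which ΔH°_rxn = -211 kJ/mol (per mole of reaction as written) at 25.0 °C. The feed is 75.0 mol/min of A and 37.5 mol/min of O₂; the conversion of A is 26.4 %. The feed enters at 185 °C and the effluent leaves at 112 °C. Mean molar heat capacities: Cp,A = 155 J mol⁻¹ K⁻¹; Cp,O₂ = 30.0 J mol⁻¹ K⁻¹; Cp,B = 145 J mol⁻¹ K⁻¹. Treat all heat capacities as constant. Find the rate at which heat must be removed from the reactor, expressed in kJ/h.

Q_out = 309000 kJ/h

Extent of reaction ξ = 0.264 × 75.0 = 19.8 mol/min
Reaction term: ξ·ΔH°_rxn = 19.8 × -211 = -4177.8 kJ/min
Sensible, feed 185→25 °C: -2040 kJ/min
Outlet flows (mol/min): A 55.2, O₂ 27.6, B 19.8
Sensible, products 25→112 °C: 1066.2 kJ/min
Q = ΔH = -5151.6 kJ/min = -85.86 kW
Heat removed = 309100 kJ/h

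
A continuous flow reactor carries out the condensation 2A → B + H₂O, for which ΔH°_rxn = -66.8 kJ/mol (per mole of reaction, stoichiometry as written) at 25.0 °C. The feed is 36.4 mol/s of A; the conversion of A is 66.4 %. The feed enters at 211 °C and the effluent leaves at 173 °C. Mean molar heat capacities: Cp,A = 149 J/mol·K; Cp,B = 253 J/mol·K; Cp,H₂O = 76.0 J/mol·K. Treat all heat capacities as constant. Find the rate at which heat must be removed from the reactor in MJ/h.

Extent of reaction ξ = 0.664 × 36.4 / 2 = 12.085 mol/s
Reaction term: ξ·ΔH°_rxn = 12.085 × -66.8 = -807.26 kJ/s
Sensible, feed 211→25 °C: -1008.8 kJ/s
Outlet flows (mol/s): A 12.23, B 12.085, H₂O 12.085
Sensible, products 25→173 °C: 858.14 kJ/s
Q = ΔH = -957.92 kJ/s = -957.92 kW
Heat removed = 3448.5 MJ/h

Q_out = 3450 MJ/h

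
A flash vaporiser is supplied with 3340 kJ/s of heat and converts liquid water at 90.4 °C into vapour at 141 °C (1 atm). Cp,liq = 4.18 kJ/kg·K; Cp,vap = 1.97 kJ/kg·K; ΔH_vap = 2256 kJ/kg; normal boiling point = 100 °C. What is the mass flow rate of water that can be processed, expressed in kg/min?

ṁ = 84.3 kg/min

Δh = 4.18×(100−90.4) + 2256 + 1.97×(141−100) = 2376.9 kJ/kg
Q = 3340 kJ/s = 3340 kJ/s = 200400 kJ/min
ṁ = Q/Δh = 200400 / 2376.9 = 84.312 kg/min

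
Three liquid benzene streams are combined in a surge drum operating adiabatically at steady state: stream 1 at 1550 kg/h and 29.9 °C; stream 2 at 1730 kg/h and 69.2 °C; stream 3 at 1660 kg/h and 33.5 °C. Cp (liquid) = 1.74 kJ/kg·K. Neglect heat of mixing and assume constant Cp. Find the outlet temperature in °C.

T_out = 44.9 °C

Adiabatic, steady state ⇒ Σ ṁᵢCp,ᵢ(T_out − Tᵢ) = 0
T_out = Σ ṁᵢCp,ᵢTᵢ / Σ ṁᵢCp,ᵢ
      = 385710 / 8595.6 = 44.873 °C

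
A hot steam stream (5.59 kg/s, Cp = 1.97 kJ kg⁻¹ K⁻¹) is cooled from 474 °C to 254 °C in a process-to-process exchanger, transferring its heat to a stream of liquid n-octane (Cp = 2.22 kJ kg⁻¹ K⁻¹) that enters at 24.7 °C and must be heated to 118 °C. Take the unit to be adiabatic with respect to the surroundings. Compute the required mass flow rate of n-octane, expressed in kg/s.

Heat released by hot stream: Q = 5.59 × 1.97 × (474 − 254) = 2422.7 kJ/s
Energy balance on cold side (adiabatic exchanger): Q = ṁ_c·Cp_c·(T_c,out − T_c,in)
ṁ_c = 2422.7 / [2.22 × (118 − 24.7)] = 11.697 kg/s

ṁ_c = 11.7 kg/s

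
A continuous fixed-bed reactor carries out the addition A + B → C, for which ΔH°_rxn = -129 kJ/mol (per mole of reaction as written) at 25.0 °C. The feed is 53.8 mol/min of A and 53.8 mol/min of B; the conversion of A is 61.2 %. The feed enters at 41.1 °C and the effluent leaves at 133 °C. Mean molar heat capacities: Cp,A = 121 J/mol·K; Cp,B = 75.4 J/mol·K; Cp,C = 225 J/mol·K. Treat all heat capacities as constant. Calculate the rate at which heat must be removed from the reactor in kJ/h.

Extent of reaction ξ = 0.612 × 53.8 = 32.926 mol/min
Reaction term: ξ·ΔH°_rxn = 32.926 × -129 = -4247.4 kJ/min
Sensible, feed 41.1→25 °C: -170.12 kJ/min
Outlet flows (mol/min): A 20.874, B 20.874, C 32.926
Sensible, products 25→133 °C: 1242.9 kJ/min
Q = ΔH = -3174.7 kJ/min = -52.911 kW
Heat removed = 190480 kJ/h

Q_out = 190000 kJ/h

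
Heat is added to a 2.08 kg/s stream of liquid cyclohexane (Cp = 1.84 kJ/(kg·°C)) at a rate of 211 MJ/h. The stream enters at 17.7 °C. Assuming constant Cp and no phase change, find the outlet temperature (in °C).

T_out = 33.0 °C

Q = 211 MJ/h = 58.611 kJ/s
ΔT = Q/(ṁ·Cp) = 58.611/(2.08×1.84) = 15.314 K
T_out = 17.7 + 15.314 = 33.014 °C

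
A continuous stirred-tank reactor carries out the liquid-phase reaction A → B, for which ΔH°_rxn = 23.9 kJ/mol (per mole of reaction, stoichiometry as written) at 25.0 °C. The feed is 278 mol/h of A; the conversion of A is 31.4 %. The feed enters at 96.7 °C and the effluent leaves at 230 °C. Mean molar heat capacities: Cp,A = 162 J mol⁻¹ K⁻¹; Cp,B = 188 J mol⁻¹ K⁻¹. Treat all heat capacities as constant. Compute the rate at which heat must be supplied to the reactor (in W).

Extent of reaction ξ = 0.314 × 278 = 87.292 mol/h
Reaction term: ξ·ΔH°_rxn = 87.292 × 23.9 = 2086.3 kJ/h
Sensible, feed 96.7→25 °C: -3229.1 kJ/h
Outlet flows (mol/h): A 190.71, B 87.292
Sensible, products 25→230 °C: 9697.6 kJ/h
Q = ΔH = 8554.8 kJ/h = 2.3763 kW
Heat supplied = 2376.3 W

Q_in = 2380 W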